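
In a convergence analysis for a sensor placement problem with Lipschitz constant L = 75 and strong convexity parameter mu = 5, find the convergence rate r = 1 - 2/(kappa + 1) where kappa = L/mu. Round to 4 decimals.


Step 1: Compute the condition number.
kappa = L/mu = 75/5 = 15.0
Step 2: Compute the convergence rate.
r = 1 - 2/(kappa + 1) = 1 - 2*mu/(L + mu) = (L - mu)/(L + mu) = 70/80 = 0.875


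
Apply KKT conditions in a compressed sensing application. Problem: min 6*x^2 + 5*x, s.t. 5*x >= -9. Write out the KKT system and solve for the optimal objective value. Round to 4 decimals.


Step 1: Try lambda = 0 (constraint inactive).
Stationarity: 2*6*x + 5 = 0
x* = -5/(2*6) = -5/12 = -0.4167 (rounded; the exact value -5/12 is used below)
Check constraint: 5*-0.4167 = -2.0835 >= -9 -- satisfied.
Step 2: Compute optimal value.
f(x*) = 6*(-5/12)^2 + 5*(-5/12) = -1.0417


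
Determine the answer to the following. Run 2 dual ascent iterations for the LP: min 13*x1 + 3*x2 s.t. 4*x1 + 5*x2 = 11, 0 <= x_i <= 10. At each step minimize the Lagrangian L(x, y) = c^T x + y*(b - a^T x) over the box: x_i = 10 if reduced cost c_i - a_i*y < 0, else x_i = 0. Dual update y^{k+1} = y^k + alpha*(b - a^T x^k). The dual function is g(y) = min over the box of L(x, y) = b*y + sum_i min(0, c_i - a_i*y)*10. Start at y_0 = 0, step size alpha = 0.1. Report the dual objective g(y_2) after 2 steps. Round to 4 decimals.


Dual ascent for LP: min 13*x1 + 3*x2, 4*x1 + 5*x2 = 11, 0 <= x_i <= 10
Step 1: y^k = 0.0, reduced costs: (13.0, 3.0)
  x^k = (0.0, 0.0), subgradient = b - a^T x = 11.0
  y^{k+1} = 0.0 + 0.1*11.0 = 1.1
Step 2: y^k = 1.1, reduced costs: (8.6, -2.5)
  x^k = (0.0, 10.0), subgradient = b - a^T x = -39.0
  y^{k+1} = 1.1 + 0.1*-39.0 = -2.8
Dual objective at y_2 = -2.8: reduced costs (24.2, 17.0), box minimizer x = (0.0, 0.0)
g(y_2) = b*y + (c1 - a1*y)*x1 + (c2 - a2*y)*x2 = 11*(-2.8) + 24.2*0.0 + 17.0*0.0 = -30.8 + 0.0 + 0.0 = -30.8


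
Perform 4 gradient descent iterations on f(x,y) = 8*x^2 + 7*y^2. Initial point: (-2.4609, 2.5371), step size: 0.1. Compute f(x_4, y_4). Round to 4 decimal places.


Gradient descent on f(x,y) = 8*x^2 + 7*y^2.
Starting point: (-2.4609, 2.5371), alpha = 0.1
Step 1: grad_x = 2*8*-2.4609 = -39.3744, grad_y = 2*7*2.5371 = 35.5194
  x_1 = -2.4609 - 0.1*-39.3744 = 1.4765
  y_1 = 2.5371 - 0.1*35.5194 = -1.0148
Step 2: grad_x = 2*8*1.4765 = 23.6246, grad_y = 2*7*-1.0148 = -14.2078
  x_2 = 1.4765 - 0.1*23.6246 = -0.8859
  y_2 = -1.0148 - 0.1*-14.2078 = 0.4059
Step 3: grad_x = 2*8*-0.8859 = -14.1748, grad_y = 2*7*0.4059 = 5.6831
  x_3 = -0.8859 - 0.1*-14.1748 = 0.5316
  y_3 = 0.4059 - 0.1*5.6831 = -0.1624
Step 4: grad_x = 2*8*0.5316 = 8.5049, grad_y = 2*7*-0.1624 = -2.2732
  x_4 = 0.5316 - 0.1*8.5049 = -0.3189
  y_4 = -0.1624 - 0.1*-2.2732 = 0.0649
f(-0.3189, 0.0649) = 8*(-0.3189)^2 + 7*0.0649^2 = 0.8433


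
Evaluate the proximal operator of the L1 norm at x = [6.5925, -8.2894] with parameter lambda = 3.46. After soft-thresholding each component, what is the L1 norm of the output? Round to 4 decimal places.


Soft-thresholding with lambda = 3.46:
prox(6.5925) = sign(6.5925)*max(|6.5925| - 3.46, 0) = 3.1325
prox(-8.2894) = sign(-8.2894)*max(|-8.2894| - 3.46, 0) = -4.8294
prox(x) = [3.1325, -4.8294]
||prox(x)||_1 = 3.1325 + 4.8294 = 7.9619


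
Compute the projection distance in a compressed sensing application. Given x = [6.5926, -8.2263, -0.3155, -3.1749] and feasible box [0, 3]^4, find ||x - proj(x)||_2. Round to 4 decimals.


Project each component onto [0, 3].
clip(6.5926) = 3.0, clip(-8.2263) = 0.0, clip(-0.3155) = 0.0, clip(-3.1749) = 0.0
Projection = [3.0, 0.0, 0.0, 0.0]
Squared diffs: [12.9068, 67.672, 0.0995, 10.08]
Distance = sqrt(90.7583) = 9.5267


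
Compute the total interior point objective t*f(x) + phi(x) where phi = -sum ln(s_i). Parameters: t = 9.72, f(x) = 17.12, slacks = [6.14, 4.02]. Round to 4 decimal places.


Step 1: Compute log-barrier.
ln values: [1.8148, 1.3913]
phi = -(1.8148 + 1.3913) = -3.2061
Step 2: Compute augmented objective.
t*f(x) = 9.72*17.12 = 166.4064
Total = 166.4064 - 3.2061 = 163.2003


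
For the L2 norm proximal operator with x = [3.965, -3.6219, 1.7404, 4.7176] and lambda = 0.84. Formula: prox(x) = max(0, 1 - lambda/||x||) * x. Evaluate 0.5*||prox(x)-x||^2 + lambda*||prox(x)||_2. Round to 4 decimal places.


Step 1: Compute ||x||.
||x|| = 7.3569
Step 2: Compute scaling factor.
scale = max(0, 1 - 0.84/7.3569) = 0.8858
Step 3: prox(x) = [3.5123, -3.2084, 1.5417, 4.179]
||prox(x)|| = 6.5169
Step 4: Proximal objective.
0.5*||prox-x||^2 = 0.3528
lambda*||prox|| = 5.4742
Total = 5.827


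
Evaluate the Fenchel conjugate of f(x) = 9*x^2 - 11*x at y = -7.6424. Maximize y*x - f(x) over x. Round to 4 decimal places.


f*(y) = sup_x {y*x - a*x^2 - b*x} = sup_x {(y-b)*x - a*x^2}
FOC: (y - b) - 2a*x = 0 => x* = (y - b)/(2a)
x* = (-7.6424 + 11)/(2*9) = 0.1865
f*(-7.6424) = (y-b)^2/(4a) = (-7.6424 + 11)^2/(4*9)
= 11.2735/36 = 0.3132


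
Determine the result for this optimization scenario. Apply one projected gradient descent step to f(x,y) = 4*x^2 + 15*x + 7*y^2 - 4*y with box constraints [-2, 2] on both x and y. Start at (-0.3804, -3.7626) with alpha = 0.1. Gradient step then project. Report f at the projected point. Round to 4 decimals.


Step 1: Compute gradient at (-0.3804, -3.7626).
grad_x = 2*4*-0.3804 + 15 = 11.9568
grad_y = 2*7*-3.7626 - 4 = -56.6764
Step 2: Gradient step.
x_raw = -0.3804 - 0.1*11.9568 = -1.5761
y_raw = -3.7626 - 0.1*-56.6764 = 1.905
Step 3: Project onto [-2, 2].
x_proj = clip(-1.5761) = -1.5761
y_proj = clip(1.905) = 1.905
Step 4: Evaluate f.
f(-1.5761, 1.905) = 4.079


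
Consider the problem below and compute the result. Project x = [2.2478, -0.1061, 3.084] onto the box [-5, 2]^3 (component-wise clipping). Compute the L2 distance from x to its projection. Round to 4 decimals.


Project each component onto [-5, 2].
clip(2.2478) = 2.0, clip(-0.1061) = -0.1061, clip(3.084) = 2.0
Projection = [2.0, -0.1061, 2.0]
Squared diffs: [0.0614, 0.0, 1.1751]
Distance = sqrt(1.2365) = 1.112


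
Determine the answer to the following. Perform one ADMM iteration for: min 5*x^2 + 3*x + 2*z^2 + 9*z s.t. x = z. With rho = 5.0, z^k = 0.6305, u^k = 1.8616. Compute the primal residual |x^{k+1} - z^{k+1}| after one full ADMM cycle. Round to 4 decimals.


ADMM iteration with rho = 5.0, z^k = 0.6305, u^k = 1.8616
Step 1: x-update.
Minimize 5*x^2 + 3*x + (5.0/2)*(x - 0.6305 + 1.8616)^2
FOC: (2*5 + 5.0)*x = -3 + 5.0*(0.6305 - 1.8616)
x^{k+1} = -0.6104
Step 2: z-update.
Minimize 2*z^2 + 9*z + (5.0/2)*(-0.6104 - z + 1.8616)^2
FOC: (2*2 + 5.0)*z = -9 + 5.0*(-0.6104 + 1.8616)
z^{k+1} = -0.3049
Step 3: u-update.
u^{k+1} = 1.8616 - 0.6104 + 0.3049 = 1.5561
Step 4: Primal residual = |-0.6104 + 0.3049| = 0.3055


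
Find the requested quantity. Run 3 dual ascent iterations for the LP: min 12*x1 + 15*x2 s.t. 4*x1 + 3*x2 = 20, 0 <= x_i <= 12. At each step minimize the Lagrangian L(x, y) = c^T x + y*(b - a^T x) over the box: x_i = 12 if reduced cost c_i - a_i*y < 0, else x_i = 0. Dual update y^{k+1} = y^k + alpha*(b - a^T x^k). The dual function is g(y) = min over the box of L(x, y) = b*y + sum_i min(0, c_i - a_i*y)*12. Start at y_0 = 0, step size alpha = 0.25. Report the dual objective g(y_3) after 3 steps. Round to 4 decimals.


Dual ascent for LP: min 12*x1 + 15*x2, 4*x1 + 3*x2 = 20, 0 <= x_i <= 12
Step 1: y^k = 0.0, reduced costs: (12.0, 15.0)
  x^k = (0.0, 0.0), subgradient = b - a^T x = 20.0
  y^{k+1} = 0.0 + 0.25*20.0 = 5.0
Step 2: y^k = 5.0, reduced costs: (-8.0, 0.0)
  x^k = (12.0, 0.0), subgradient = b - a^T x = -28.0
  y^{k+1} = 5.0 + 0.25*-28.0 = -2.0
Step 3: y^k = -2.0, reduced costs: (20.0, 21.0)
  x^k = (0.0, 0.0), subgradient = b - a^T x = 20.0
  y^{k+1} = -2.0 + 0.25*20.0 = 3.0
Dual objective at y_3 = 3.0: reduced costs (0.0, 6.0), box minimizer x = (0.0, 0.0)
g(y_3) = b*y + (c1 - a1*y)*x1 + (c2 - a2*y)*x2 = 20*3.0 + 0.0*0.0 + 6.0*0.0 = 60.0 + 0.0 + 0.0 = 60.0


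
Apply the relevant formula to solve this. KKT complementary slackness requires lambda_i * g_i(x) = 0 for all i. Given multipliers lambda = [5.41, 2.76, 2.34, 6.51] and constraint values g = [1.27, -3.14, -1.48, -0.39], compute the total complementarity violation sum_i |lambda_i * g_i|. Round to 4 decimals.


KKT complementary slackness check:
lambda_1 * g_1 = 5.41 * 1.27 = 6.8707
lambda_2 * g_2 = 2.76 * -3.14 = -8.6664
lambda_3 * g_3 = 2.34 * -1.48 = -3.4632
lambda_4 * g_4 = 6.51 * -0.39 = -2.5389
Total violation = 6.8707 + 8.6664 + 3.4632 + 2.5389 = 21.5392


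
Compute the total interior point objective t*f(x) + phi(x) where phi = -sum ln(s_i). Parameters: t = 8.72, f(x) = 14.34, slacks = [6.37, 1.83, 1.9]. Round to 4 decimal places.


Step 1: Compute log-barrier.
ln values: [1.8516, 0.6043, 0.6419]
phi = -(1.8516 + 0.6043 + 0.6419) = -3.0978
Step 2: Compute augmented objective.
t*f(x) = 8.72*14.34 = 125.0448
Total = 125.0448 - 3.0978 = 121.947


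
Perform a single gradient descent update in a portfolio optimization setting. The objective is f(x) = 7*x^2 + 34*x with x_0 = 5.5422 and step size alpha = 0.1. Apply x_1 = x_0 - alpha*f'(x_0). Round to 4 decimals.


We compute the gradient at x_0 and apply the update.
f'(x) = 14*x + 34
f'(5.5422) = 14*5.5422 + 34 = 111.5908
x_1 = 5.5422 - 0.1*111.5908 = -5.6169


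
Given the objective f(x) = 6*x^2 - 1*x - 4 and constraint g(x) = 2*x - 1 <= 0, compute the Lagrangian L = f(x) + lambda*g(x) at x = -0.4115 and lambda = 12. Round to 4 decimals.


Step 1: Evaluate f(x).
f(-0.4115) = 6*(-0.4115)^2 - 1*(-0.4115) - 4 = -2.5725
Step 2: Evaluate g(x).
g(-0.4115) = 2*-0.4115 - 1 = -1.823
Step 3: Compute Lagrangian.
L = -2.5725 + 12*-1.823 = -24.4485


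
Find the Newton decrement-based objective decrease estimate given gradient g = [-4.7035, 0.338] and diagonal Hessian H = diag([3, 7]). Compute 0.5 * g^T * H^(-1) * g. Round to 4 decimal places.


Step 1: H is diagonal, so H^(-1) * g = [-1.5678, 0.0483].
Step 2: g^T H^(-1) g = sum_i g_i^2 / H_ii
  = (-4.7035)^2/3 + (0.338)^2/7
  = 7.3743 + 0.0163 = 7.3906
Step 3: Objective decrease = 0.5 * g^T H^(-1) g = 3.6953


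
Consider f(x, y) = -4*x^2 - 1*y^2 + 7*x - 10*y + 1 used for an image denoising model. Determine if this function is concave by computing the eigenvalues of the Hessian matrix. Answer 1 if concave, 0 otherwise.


The Hessian of f(x,y) = -4*x^2 - 1*y^2 + 7*x - 10*y + 1 is:
H = [[-8, 0], [0, -2]]
Trace = -8 - 2 = -10
Determinant = -8*-2 - (0)^2 = 16
Discriminant = (-10)^2 - 4*16 = 36.0
Eigenvalues: lambda_1 = -8.0, lambda_2 = -2.0
The function is concave.

1


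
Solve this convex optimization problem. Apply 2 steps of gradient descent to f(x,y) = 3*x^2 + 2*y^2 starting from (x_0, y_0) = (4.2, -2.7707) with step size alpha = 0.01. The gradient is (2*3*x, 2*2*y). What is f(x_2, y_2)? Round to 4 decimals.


Gradient descent on f(x,y) = 3*x^2 + 2*y^2.
Starting point: (4.2, -2.7707), alpha = 0.01
Step 1: grad_x = 2*3*4.2 = 25.2, grad_y = 2*2*-2.7707 = -11.0828
  x_1 = 4.2 - 0.01*25.2 = 3.948
  y_1 = -2.7707 - 0.01*-11.0828 = -2.6599
Step 2: grad_x = 2*3*3.948 = 23.688, grad_y = 2*2*-2.6599 = -10.6395
  x_2 = 3.948 - 0.01*23.688 = 3.7111
  y_2 = -2.6599 - 0.01*-10.6395 = -2.5535
f(3.7111, -2.5535) = 3*3.7111^2 + 2*(-2.5535)^2 = 54.3577


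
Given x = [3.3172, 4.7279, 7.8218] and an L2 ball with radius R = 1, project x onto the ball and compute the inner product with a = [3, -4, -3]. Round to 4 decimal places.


Step 1: Compute ||x|| (intermediates to 6 decimals).
||x|| = sqrt(3.3172^2 + 4.7279^2 + 7.8218^2) = 9.723035
Step 2: Project.
Since ||x|| > R, scale = R/||x|| = 1/9.723035 = 0.102849, proj(x) = scale * x
proj(x) = [0.341171, 0.48626, 0.804464]
Step 3: Dot product.
a^T * proj(x) = 3*0.341171 - 4*0.48626 - 3*0.804464 = -3.3349


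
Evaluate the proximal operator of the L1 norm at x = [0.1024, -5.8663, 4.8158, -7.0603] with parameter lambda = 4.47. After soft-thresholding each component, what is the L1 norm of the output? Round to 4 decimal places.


Soft-thresholding with lambda = 4.47:
prox(0.1024) = sign(0.1024)*max(|0.1024| - 4.47, 0) = 0.0
prox(-5.8663) = sign(-5.8663)*max(|-5.8663| - 4.47, 0) = -1.3963
prox(4.8158) = sign(4.8158)*max(|4.8158| - 4.47, 0) = 0.3458
prox(-7.0603) = sign(-7.0603)*max(|-7.0603| - 4.47, 0) = -2.5903
prox(x) = [0.0, -1.3963, 0.3458, -2.5903]
||prox(x)||_1 = 0.0 + 1.3963 + 0.3458 + 2.5903 = 4.3324


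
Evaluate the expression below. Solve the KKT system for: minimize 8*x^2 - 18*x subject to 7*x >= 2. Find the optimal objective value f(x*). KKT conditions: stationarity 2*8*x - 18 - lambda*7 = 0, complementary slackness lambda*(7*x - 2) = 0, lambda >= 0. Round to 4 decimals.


Step 1: Try lambda = 0 (constraint inactive).
Stationarity: 2*8*x - 18 = 0
x* = 18/(2*8) = 1.125
Check constraint: 7*1.125 = 7.875 >= 2 -- satisfied.
Step 2: Compute optimal value.
f(x*) = 8*1.125^2 - 18*1.125 = -10.125


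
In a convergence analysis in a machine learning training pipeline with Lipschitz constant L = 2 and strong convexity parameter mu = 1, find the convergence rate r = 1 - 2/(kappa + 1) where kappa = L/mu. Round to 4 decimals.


Step 1: Compute the condition number.
kappa = L/mu = 2/1 = 2.0
Step 2: Compute the convergence rate.
r = 1 - 2/(kappa + 1) = 1 - 2*mu/(L + mu) = (L - mu)/(L + mu) = 1/3 = 0.3333


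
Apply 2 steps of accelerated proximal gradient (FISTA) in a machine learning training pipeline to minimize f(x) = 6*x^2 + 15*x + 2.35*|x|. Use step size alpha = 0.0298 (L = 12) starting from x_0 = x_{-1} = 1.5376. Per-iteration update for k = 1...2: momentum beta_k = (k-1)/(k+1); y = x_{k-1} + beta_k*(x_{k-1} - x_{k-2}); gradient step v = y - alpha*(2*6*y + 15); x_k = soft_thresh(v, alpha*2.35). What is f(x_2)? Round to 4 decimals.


FISTA on f(x) = 6*x^2 + 15*x + 2.35*|x|
L = 12, alpha = 0.0298
Iteration 1: beta = 0.0, y = 1.5376 + 0.0*(1.5376 - 1.5376) = 1.5376
  grad(y) = 33.4512, v = y - alpha*grad = 0.5408
  prox(v) = soft_thresh(0.5408, 0.07) = 0.4707
Iteration 2: beta = 0.3333, y = 0.4707 + 0.3333*(0.4707 - 1.5376) = 0.1151
  grad(y) = 16.3812, v = y - alpha*grad = -0.3731
  prox(v) = soft_thresh(-0.3731, 0.07) = -0.303
f(x_2) = 6*(-0.303)^2 + 15*(-0.303) + 2.35*|-0.303| = -3.2824


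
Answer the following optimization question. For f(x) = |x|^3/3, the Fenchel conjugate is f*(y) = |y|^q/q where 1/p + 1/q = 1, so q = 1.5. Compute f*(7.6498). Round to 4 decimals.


The conjugate exponent q satisfies 1/p + 1/q = 1.
p = 3, so q = 3/(3 - 1) = 1.5
|y|^q = 7.6498^1.5 = 21.158
f*(7.6498) = 21.158 / 1.5 = 14.1053


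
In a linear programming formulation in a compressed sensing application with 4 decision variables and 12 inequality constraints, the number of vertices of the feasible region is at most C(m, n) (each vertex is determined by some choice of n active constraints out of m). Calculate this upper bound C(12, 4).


Each vertex corresponds to some choice of n active constraints out of m, so the number of vertices is at most C(m, n) = m! / (n!(m-n)!).
m = 12, n = 4
Numerator: 12 * 11 * 10 * 9
Denominator: 4! = 24
C(12, 4) = 495


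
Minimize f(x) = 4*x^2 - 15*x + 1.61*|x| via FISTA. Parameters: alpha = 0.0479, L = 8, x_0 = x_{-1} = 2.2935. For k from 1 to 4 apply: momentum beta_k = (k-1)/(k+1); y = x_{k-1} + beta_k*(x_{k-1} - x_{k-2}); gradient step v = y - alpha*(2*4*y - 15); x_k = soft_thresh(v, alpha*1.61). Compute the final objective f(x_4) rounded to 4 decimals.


FISTA on f(x) = 4*x^2 - 15*x + 1.61*|x|
L = 8, alpha = 0.0479
Iteration 1: beta = 0.0, y = 2.2935 + 0.0*(2.2935 - 2.2935) = 2.2935
  grad(y) = 3.348, v = y - alpha*grad = 2.1331
  prox(v) = soft_thresh(2.1331, 0.0771) = 2.056
Iteration 2: beta = 0.3333, y = 2.056 + 0.3333*(2.056 - 2.2935) = 1.9768
  grad(y) = 0.8148, v = y - alpha*grad = 1.9378
  prox(v) = soft_thresh(1.9378, 0.0771) = 1.8607
Iteration 3: beta = 0.5, y = 1.8607 + 0.5*(1.8607 - 2.056) = 1.763
  grad(y) = -0.8956, v = y - alpha*grad = 1.8059
  prox(v) = soft_thresh(1.8059, 0.0771) = 1.7288
Iteration 4: beta = 0.6, y = 1.7288 + 0.6*(1.7288 - 1.8607) = 1.6497
  grad(y) = -1.8024, v = y - alpha*grad = 1.736
  prox(v) = soft_thresh(1.736, 0.0771) = 1.6589
f(x_4) = 4*1.6589^2 - 15*1.6589 + 1.61*|1.6589| = -11.2049


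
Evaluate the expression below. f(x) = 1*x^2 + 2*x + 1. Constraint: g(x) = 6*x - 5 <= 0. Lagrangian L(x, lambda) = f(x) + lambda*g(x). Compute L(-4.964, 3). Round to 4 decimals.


Step 1: Evaluate f(x).
f(-4.964) = 1*(-4.964)^2 + 2*(-4.964) + 1 = 15.7133
Step 2: Evaluate g(x).
g(-4.964) = 6*-4.964 - 5 = -34.784
Step 3: Compute Lagrangian.
L = 15.7133 + 3*-34.784 = -88.6387


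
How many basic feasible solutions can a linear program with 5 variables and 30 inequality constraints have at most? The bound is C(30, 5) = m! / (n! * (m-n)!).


Each vertex corresponds to some choice of n active constraints out of m, so the number of vertices is at most C(m, n) = m! / (n!(m-n)!).
m = 30, n = 5
Numerator: 30 * 29 * 28 * 27 * 26
Denominator: 5! = 120
C(30, 5) = 142506


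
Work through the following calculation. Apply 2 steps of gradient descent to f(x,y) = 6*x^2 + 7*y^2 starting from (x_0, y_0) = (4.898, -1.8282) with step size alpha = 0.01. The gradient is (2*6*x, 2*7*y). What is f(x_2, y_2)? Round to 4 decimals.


Gradient descent on f(x,y) = 6*x^2 + 7*y^2.
Starting point: (4.898, -1.8282), alpha = 0.01
Step 1: grad_x = 2*6*4.898 = 58.776, grad_y = 2*7*-1.8282 = -25.5948
  x_1 = 4.898 - 0.01*58.776 = 4.3102
  y_1 = -1.8282 - 0.01*-25.5948 = -1.5723
Step 2: grad_x = 2*6*4.3102 = 51.7229, grad_y = 2*7*-1.5723 = -22.0115
  x_2 = 4.3102 - 0.01*51.7229 = 3.793
  y_2 = -1.5723 - 0.01*-22.0115 = -1.3521
f(3.793, -1.3521) = 6*3.793^2 + 7*(-1.3521)^2 = 99.1195


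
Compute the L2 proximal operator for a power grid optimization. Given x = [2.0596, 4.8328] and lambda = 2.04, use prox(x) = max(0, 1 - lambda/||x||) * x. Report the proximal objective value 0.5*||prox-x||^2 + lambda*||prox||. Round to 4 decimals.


Step 1: Compute ||x||.
||x|| = 5.2534
Step 2: Compute scaling factor.
scale = max(0, 1 - 2.04/5.2534) = 0.6117
Step 3: prox(x) = [1.2598, 2.9561]
||prox(x)|| = 3.2134
Step 4: Proximal objective.
0.5*||prox-x||^2 = 2.0808
lambda*||prox|| = 6.5553
Total = 8.6361


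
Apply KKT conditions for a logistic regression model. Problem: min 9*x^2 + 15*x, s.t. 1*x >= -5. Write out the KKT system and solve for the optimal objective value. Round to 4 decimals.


Step 1: Try lambda = 0 (constraint inactive).
Stationarity: 2*9*x + 15 = 0
x* = -15/(2*9) = -5/6 = -0.8333 (rounded; the exact value -5/6 is used below)
Check constraint: 1*-0.8333 = -0.8333 >= -5 -- satisfied.
Step 2: Compute optimal value.
f(x*) = 9*(-5/6)^2 + 15*(-5/6) = -6.25


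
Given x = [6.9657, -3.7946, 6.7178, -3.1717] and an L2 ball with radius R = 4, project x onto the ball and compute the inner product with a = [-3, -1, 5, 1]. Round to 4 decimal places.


Step 1: Compute ||x|| (intermediates to 6 decimals).
||x|| = sqrt(6.9657^2 + (-3.7946)^2 + 6.7178^2 + (-3.1717)^2) = 10.867773
Step 2: Project.
Since ||x|| > R, scale = R/||x|| = 4/10.867773 = 0.368061, proj(x) = scale * x
proj(x) = [2.563803, -1.396644, 2.47256, -1.167379]
Step 3: Dot product.
a^T * proj(x) = -3*2.563803 - 1*(-1.396644) + 5*2.47256 + 1*(-1.167379) = 4.9007


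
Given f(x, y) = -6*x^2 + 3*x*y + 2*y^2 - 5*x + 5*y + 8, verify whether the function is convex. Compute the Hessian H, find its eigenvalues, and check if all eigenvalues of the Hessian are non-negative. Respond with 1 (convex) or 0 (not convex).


The Hessian of f(x,y) = -6*x^2 + 3*x*y + 2*y^2 - 5*x + 5*y + 8 is:
H = [[-12, 3], [3, 4]]
Trace = -12 + 4 = -8
Determinant = -12*4 - (3)^2 = -57
Discriminant = (-8)^2 - 4*-57 = 292.0
Eigenvalues: lambda_1 = -12.544, lambda_2 = 4.544
The function is not convex.

0


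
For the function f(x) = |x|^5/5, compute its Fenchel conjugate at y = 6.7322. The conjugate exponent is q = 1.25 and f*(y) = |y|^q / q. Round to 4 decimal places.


The conjugate exponent q satisfies 1/p + 1/q = 1.
p = 5, so q = 5/(5 - 1) = 1.25
|y|^q = 6.7322^1.25 = 10.8442
f*(6.7322) = 10.8442 / 1.25 = 8.6753


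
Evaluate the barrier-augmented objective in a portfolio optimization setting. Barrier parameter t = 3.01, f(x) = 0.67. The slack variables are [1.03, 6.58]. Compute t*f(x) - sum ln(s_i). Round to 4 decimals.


Step 1: Compute log-barrier.
ln values: [0.0296, 1.884]
phi = -(0.0296 + 1.884) = -1.9136
Step 2: Compute augmented objective.
t*f(x) = 3.01*0.67 = 2.0167
Total = 2.0167 - 1.9136 = 0.1031


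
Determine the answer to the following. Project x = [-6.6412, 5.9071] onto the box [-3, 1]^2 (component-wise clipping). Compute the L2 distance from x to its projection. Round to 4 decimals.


Project each component onto [-3, 1].
clip(-6.6412) = -3.0, clip(5.9071) = 1.0
Projection = [-3.0, 1.0]
Squared diffs: [13.2583, 24.0796]
Distance = sqrt(37.3379) = 6.1105


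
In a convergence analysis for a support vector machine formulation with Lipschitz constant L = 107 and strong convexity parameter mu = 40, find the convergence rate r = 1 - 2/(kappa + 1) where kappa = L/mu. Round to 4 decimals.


Step 1: Compute the condition number.
kappa = L/mu = 107/40 = 2.675
Step 2: Compute the convergence rate.
r = 1 - 2/(kappa + 1) = 1 - 2*mu/(L + mu) = (L - mu)/(L + mu) = 67/147 = 0.4558


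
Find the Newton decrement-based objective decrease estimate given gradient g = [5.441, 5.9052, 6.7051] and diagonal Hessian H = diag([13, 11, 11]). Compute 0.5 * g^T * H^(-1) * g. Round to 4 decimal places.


Step 1: H is diagonal, so H^(-1) * g = [0.4185, 0.5368, 0.6096].
Step 2: g^T H^(-1) g = sum_i g_i^2 / H_ii
  = (5.441)^2/13 + (5.9052)^2/11 + (6.7051)^2/11
  = 2.2773 + 3.1701 + 4.0871 = 9.5345
Step 3: Objective decrease = 0.5 * g^T H^(-1) g = 4.7673


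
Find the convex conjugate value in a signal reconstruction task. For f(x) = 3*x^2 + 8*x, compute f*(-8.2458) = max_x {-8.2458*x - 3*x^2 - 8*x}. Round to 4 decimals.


f*(y) = sup_x {y*x - a*x^2 - b*x} = sup_x {(y-b)*x - a*x^2}
FOC: (y - b) - 2a*x = 0 => x* = (y - b)/(2a)
x* = (-8.2458 - 8)/(2*3) = -2.7076
f*(-8.2458) = (y-b)^2/(4a) = (-8.2458 - 8)^2/(4*3)
= 263.926/12 = 21.9938


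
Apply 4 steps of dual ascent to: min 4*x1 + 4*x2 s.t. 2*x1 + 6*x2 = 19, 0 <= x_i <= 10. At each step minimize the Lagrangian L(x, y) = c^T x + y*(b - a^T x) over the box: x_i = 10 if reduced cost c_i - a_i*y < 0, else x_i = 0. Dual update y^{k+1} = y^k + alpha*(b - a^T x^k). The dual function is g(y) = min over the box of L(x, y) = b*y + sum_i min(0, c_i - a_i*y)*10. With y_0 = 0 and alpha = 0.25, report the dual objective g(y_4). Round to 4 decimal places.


Dual ascent for LP: min 4*x1 + 4*x2, 2*x1 + 6*x2 = 19, 0 <= x_i <= 10
Step 1: y^k = 0.0, reduced costs: (4.0, 4.0)
  x^k = (0.0, 0.0), subgradient = b - a^T x = 19.0
  y^{k+1} = 0.0 + 0.25*19.0 = 4.75
Step 2: y^k = 4.75, reduced costs: (-5.5, -24.5)
  x^k = (10.0, 10.0), subgradient = b - a^T x = -61.0
  y^{k+1} = 4.75 + 0.25*-61.0 = -10.5
Step 3: y^k = -10.5, reduced costs: (25.0, 67.0)
  x^k = (0.0, 0.0), subgradient = b - a^T x = 19.0
  y^{k+1} = -10.5 + 0.25*19.0 = -5.75
Step 4: y^k = -5.75, reduced costs: (15.5, 38.5)
  x^k = (0.0, 0.0), subgradient = b - a^T x = 19.0
  y^{k+1} = -5.75 + 0.25*19.0 = -1.0
Dual objective at y_4 = -1.0: reduced costs (6.0, 10.0), box minimizer x = (0.0, 0.0)
g(y_4) = b*y + (c1 - a1*y)*x1 + (c2 - a2*y)*x2 = 19*(-1.0) + 6.0*0.0 + 10.0*0.0 = -19.0 + 0.0 + 0.0 = -19.0


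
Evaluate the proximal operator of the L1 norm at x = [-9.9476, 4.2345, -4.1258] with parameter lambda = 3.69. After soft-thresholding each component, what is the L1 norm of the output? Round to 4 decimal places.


Soft-thresholding with lambda = 3.69:
prox(-9.9476) = sign(-9.9476)*max(|-9.9476| - 3.69, 0) = -6.2576
prox(4.2345) = sign(4.2345)*max(|4.2345| - 3.69, 0) = 0.5445
prox(-4.1258) = sign(-4.1258)*max(|-4.1258| - 3.69, 0) = -0.4358
prox(x) = [-6.2576, 0.5445, -0.4358]
||prox(x)||_1 = 6.2576 + 0.5445 + 0.4358 = 7.2379


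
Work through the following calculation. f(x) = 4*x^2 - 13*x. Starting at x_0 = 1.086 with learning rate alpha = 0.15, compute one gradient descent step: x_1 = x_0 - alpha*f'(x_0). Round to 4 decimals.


We compute the gradient at x_0 and apply the update.
f'(x) = 8*x - 13
f'(1.086) = 8*1.086 - 13 = -4.312
x_1 = 1.086 - 0.15*-4.312 = 1.7328


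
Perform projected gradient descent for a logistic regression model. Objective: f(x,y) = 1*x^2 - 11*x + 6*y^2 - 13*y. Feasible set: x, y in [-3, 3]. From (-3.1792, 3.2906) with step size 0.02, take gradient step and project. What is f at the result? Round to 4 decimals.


Step 1: Compute gradient at (-3.1792, 3.2906).
grad_x = 2*1*-3.1792 - 11 = -17.3584
grad_y = 2*6*3.2906 - 13 = 26.4872
Step 2: Gradient step.
x_raw = -3.1792 - 0.02*-17.3584 = -2.832
y_raw = 3.2906 - 0.02*26.4872 = 2.7609
Step 3: Project onto [-3, 3].
x_proj = clip(-2.832) = -2.832
y_proj = clip(2.7609) = 2.7609
Step 4: Evaluate f.
f(-2.832, 2.7609) = 49.0156


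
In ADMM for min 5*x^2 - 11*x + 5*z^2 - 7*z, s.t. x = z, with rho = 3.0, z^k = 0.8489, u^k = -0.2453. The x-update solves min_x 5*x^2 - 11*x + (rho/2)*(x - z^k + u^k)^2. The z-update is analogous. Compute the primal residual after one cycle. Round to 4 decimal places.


ADMM iteration with rho = 3.0, z^k = 0.8489, u^k = -0.2453
Step 1: x-update.
Minimize 5*x^2 - 11*x + (3.0/2)*(x - 0.8489 - 0.2453)^2
FOC: (2*5 + 3.0)*x = 11 + 3.0*(0.8489 + 0.2453)
x^{k+1} = 1.0987
Step 2: z-update.
Minimize 5*z^2 - 7*z + (3.0/2)*(1.0987 - z - 0.2453)^2
FOC: (2*5 + 3.0)*z = 7 + 3.0*(1.0987 - 0.2453)
z^{k+1} = 0.7354
Step 3: u-update.
u^{k+1} = -0.2453 + 1.0987 - 0.7354 = 0.118
Step 4: Primal residual = |1.0987 - 0.7354| = 0.3633


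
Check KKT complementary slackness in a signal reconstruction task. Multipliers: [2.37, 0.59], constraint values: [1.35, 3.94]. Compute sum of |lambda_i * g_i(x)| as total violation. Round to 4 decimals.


KKT complementary slackness check:
lambda_1 * g_1 = 2.37 * 1.35 = 3.1995
lambda_2 * g_2 = 0.59 * 3.94 = 2.3246
Total violation = 3.1995 + 2.3246 = 5.5241


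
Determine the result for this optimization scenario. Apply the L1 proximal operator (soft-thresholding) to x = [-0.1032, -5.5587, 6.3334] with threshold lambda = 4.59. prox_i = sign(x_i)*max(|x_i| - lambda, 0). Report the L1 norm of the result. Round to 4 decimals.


Soft-thresholding with lambda = 4.59:
prox(-0.1032) = sign(-0.1032)*max(|-0.1032| - 4.59, 0) = 0.0
prox(-5.5587) = sign(-5.5587)*max(|-5.5587| - 4.59, 0) = -0.9687
prox(6.3334) = sign(6.3334)*max(|6.3334| - 4.59, 0) = 1.7434
prox(x) = [0.0, -0.9687, 1.7434]
||prox(x)||_1 = 0.0 + 0.9687 + 1.7434 = 2.7121


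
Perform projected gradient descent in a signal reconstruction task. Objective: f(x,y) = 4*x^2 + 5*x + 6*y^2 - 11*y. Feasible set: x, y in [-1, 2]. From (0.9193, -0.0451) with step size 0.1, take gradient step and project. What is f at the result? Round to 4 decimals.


Step 1: Compute gradient at (0.9193, -0.0451).
grad_x = 2*4*0.9193 + 5 = 12.3544
grad_y = 2*6*-0.0451 - 11 = -11.5412
Step 2: Gradient step.
x_raw = 0.9193 - 0.1*12.3544 = -0.3161
y_raw = -0.0451 - 0.1*-11.5412 = 1.109
Step 3: Project onto [-1, 2].
x_proj = clip(-0.3161) = -0.3161
y_proj = clip(1.109) = 1.109
Step 4: Evaluate f.
f(-0.3161, 1.109) = -6.0006


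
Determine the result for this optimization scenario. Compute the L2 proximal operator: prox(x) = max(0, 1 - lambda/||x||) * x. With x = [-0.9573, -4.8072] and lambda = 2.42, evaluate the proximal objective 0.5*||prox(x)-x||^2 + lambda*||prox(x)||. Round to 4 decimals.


Step 1: Compute ||x||.
||x|| = 4.9016
Step 2: Compute scaling factor.
scale = max(0, 1 - 2.42/4.9016) = 0.5063
Step 3: prox(x) = [-0.4847, -2.4338]
||prox(x)|| = 2.4816
Step 4: Proximal objective.
0.5*||prox-x||^2 = 2.9282
lambda*||prox|| = 6.0055
Total = 8.9337


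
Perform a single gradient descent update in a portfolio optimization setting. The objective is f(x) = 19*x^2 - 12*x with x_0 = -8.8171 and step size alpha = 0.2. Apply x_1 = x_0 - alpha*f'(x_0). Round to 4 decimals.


We compute the gradient at x_0 and apply the update.
f'(x) = 38*x - 12
f'(-8.8171) = 38*-8.8171 - 12 = -347.0498
x_1 = -8.8171 - 0.2*-347.0498 = 60.5929


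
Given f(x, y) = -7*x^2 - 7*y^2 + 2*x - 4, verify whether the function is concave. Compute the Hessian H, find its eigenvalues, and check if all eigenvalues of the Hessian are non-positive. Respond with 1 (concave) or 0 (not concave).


The Hessian of f(x,y) = -7*x^2 - 7*y^2 + 2*x - 4 is:
H = [[-14, 0], [0, -14]]
Trace = -14 - 14 = -28
Determinant = -14*-14 - (0)^2 = 196
Discriminant = (-28)^2 - 4*196 = 0.0
Eigenvalues: lambda_1 = -14.0, lambda_2 = -14.0
The function is concave.

1


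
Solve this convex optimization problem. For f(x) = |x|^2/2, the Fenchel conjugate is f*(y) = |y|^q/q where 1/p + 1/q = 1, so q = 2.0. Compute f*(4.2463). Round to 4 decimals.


The conjugate exponent q satisfies 1/p + 1/q = 1.
p = 2, so q = 2/(2 - 1) = 2.0
|y|^q = 4.2463^2.0 = 18.0311
f*(4.2463) = 18.0311 / 2.0 = 9.0155


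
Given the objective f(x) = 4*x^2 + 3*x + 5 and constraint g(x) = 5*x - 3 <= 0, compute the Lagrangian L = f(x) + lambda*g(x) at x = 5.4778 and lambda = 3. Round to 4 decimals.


Step 1: Evaluate f(x).
f(5.4778) = 4*5.4778^2 + 3*5.4778 + 5 = 141.4586
Step 2: Evaluate g(x).
g(5.4778) = 5*5.4778 - 3 = 24.389
Step 3: Compute Lagrangian.
L = 141.4586 + 3*24.389 = 214.6256


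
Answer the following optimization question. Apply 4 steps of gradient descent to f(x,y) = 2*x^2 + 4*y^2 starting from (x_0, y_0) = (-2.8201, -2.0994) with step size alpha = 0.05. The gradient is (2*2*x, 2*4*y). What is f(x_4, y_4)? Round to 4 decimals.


Gradient descent on f(x,y) = 2*x^2 + 4*y^2.
Starting point: (-2.8201, -2.0994), alpha = 0.05
Step 1: grad_x = 2*2*-2.8201 = -11.2804, grad_y = 2*4*-2.0994 = -16.7952
  x_1 = -2.8201 - 0.05*-11.2804 = -2.2561
  y_1 = -2.0994 - 0.05*-16.7952 = -1.2596
Step 2: grad_x = 2*2*-2.2561 = -9.0243, grad_y = 2*4*-1.2596 = -10.0771
  x_2 = -2.2561 - 0.05*-9.0243 = -1.8049
  y_2 = -1.2596 - 0.05*-10.0771 = -0.7558
Step 3: grad_x = 2*2*-1.8049 = -7.2195, grad_y = 2*4*-0.7558 = -6.0463
  x_3 = -1.8049 - 0.05*-7.2195 = -1.4439
  y_3 = -0.7558 - 0.05*-6.0463 = -0.4535
Step 4: grad_x = 2*2*-1.4439 = -5.7756, grad_y = 2*4*-0.4535 = -3.6278
  x_4 = -1.4439 - 0.05*-5.7756 = -1.1551
  y_4 = -0.4535 - 0.05*-3.6278 = -0.2721
f(-1.1551, -0.2721) = 2*(-1.1551)^2 + 4*(-0.2721)^2 = 2.9647


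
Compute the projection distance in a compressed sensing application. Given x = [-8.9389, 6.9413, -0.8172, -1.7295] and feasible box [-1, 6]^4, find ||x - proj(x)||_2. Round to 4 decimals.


Project each component onto [-1, 6].
clip(-8.9389) = -1.0, clip(6.9413) = 6.0, clip(-0.8172) = -0.8172, clip(-1.7295) = -1.0
Projection = [-1.0, 6.0, -0.8172, -1.0]
Squared diffs: [63.0261, 0.886, 0.0, 0.5322]
Distance = sqrt(64.4443) = 8.0277


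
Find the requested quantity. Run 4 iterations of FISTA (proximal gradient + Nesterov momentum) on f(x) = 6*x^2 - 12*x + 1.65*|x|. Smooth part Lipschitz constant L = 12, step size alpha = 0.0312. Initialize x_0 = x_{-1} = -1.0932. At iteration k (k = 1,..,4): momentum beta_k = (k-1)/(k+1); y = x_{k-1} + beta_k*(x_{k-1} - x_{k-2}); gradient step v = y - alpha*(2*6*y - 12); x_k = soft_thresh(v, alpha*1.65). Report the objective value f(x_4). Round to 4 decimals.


FISTA on f(x) = 6*x^2 - 12*x + 1.65*|x|
L = 12, alpha = 0.0312
Iteration 1: beta = 0.0, y = -1.0932 + 0.0*(-1.0932 + 1.0932) = -1.0932
  grad(y) = -25.1184, v = y - alpha*grad = -0.3095
  prox(v) = soft_thresh(-0.3095, 0.0515) = -0.258
Iteration 2: beta = 0.3333, y = -0.258 + 0.3333*(-0.258 + 1.0932) = 0.0204
  grad(y) = -11.7556, v = y - alpha*grad = 0.3871
  prox(v) = soft_thresh(0.3871, 0.0515) = 0.3357
Iteration 3: beta = 0.5, y = 0.3357 + 0.5*(0.3357 + 0.258) = 0.6325
  grad(y) = -4.41, v = y - alpha*grad = 0.7701
  prox(v) = soft_thresh(0.7701, 0.0515) = 0.7186
Iteration 4: beta = 0.6, y = 0.7186 + 0.6*(0.7186 - 0.3357) = 0.9484
  grad(y) = -0.6194, v = y - alpha*grad = 0.9677
  prox(v) = soft_thresh(0.9677, 0.0515) = 0.9162
f(x_4) = 6*0.9162^2 - 12*0.9162 + 1.65*|0.9162| = -4.4461


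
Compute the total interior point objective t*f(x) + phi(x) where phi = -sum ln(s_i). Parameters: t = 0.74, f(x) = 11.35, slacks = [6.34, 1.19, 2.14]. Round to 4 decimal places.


Step 1: Compute log-barrier.
ln values: [1.8469, 0.174, 0.7608]
phi = -(1.8469 + 0.174 + 0.7608) = -2.7816
Step 2: Compute augmented objective.
t*f(x) = 0.74*11.35 = 8.399
Total = 8.399 - 2.7816 = 5.6174


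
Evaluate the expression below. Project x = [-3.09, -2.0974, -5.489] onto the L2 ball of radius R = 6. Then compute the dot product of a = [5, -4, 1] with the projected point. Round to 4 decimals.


Step 1: Compute ||x|| (intermediates to 6 decimals).
||x|| = sqrt((-3.09)^2 + (-2.0974)^2 + (-5.489)^2) = 6.638999
Step 2: Project.
Since ||x|| > R, scale = R/||x|| = 6/6.638999 = 0.903751, proj(x) = scale * x
proj(x) = [-2.792591, -1.895527, -4.960689]
Step 3: Dot product.
a^T * proj(x) = 5*(-2.792591) - 4*(-1.895527) + 1*(-4.960689) = -11.3415


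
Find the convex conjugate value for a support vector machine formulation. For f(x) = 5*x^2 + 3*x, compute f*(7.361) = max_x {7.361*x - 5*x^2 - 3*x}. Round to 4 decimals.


f*(y) = sup_x {y*x - a*x^2 - b*x} = sup_x {(y-b)*x - a*x^2}
FOC: (y - b) - 2a*x = 0 => x* = (y - b)/(2a)
x* = (7.361 - 3)/(2*5) = 0.4361
f*(7.361) = (y-b)^2/(4a) = (7.361 - 3)^2/(4*5)
= 19.0183/20 = 0.9509


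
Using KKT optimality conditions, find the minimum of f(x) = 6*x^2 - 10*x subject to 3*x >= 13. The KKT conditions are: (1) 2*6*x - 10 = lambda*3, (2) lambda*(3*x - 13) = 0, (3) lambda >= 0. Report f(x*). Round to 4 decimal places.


Step 1: Try lambda = 0 (constraint inactive).
x_unc = 10/(2*6) = 0.8333
Check: 3*0.8333 = 2.4999 < 13 -- violated!
Step 2: Constraint must be active: 3*x = 13
x* = 13/3 = 4.3333 (rounded; the exact value 13/3 is used below)
lambda = (2*6*(13/3) - 10)/3 = 14.0
Step 3: Compute optimal value.
f(x*) = 6*(13/3)^2 - 10*(13/3) = 69.3333


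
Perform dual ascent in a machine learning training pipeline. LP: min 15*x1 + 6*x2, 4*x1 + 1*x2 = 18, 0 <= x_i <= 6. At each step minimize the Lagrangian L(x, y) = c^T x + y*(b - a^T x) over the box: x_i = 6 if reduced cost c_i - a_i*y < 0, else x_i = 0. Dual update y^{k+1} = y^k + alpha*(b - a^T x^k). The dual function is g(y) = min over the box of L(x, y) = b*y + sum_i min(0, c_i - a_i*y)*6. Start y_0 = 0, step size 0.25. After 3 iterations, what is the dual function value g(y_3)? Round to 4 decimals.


Dual ascent for LP: min 15*x1 + 6*x2, 4*x1 + 1*x2 = 18, 0 <= x_i <= 6
Step 1: y^k = 0.0, reduced costs: (15.0, 6.0)
  x^k = (0.0, 0.0), subgradient = b - a^T x = 18.0
  y^{k+1} = 0.0 + 0.25*18.0 = 4.5
Step 2: y^k = 4.5, reduced costs: (-3.0, 1.5)
  x^k = (6.0, 0.0), subgradient = b - a^T x = -6.0
  y^{k+1} = 4.5 + 0.25*-6.0 = 3.0
Step 3: y^k = 3.0, reduced costs: (3.0, 3.0)
  x^k = (0.0, 0.0), subgradient = b - a^T x = 18.0
  y^{k+1} = 3.0 + 0.25*18.0 = 7.5
Dual objective at y_3 = 7.5: reduced costs (-15.0, -1.5), box minimizer x = (6.0, 6.0)
g(y_3) = b*y + (c1 - a1*y)*x1 + (c2 - a2*y)*x2 = 18*7.5 + (-15.0)*6.0 + (-1.5)*6.0 = 135.0 - 90.0 - 9.0 = 36.0


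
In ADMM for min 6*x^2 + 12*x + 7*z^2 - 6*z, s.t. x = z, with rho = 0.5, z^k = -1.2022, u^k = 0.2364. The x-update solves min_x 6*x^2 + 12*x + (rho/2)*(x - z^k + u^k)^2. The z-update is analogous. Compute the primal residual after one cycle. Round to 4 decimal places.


ADMM iteration with rho = 0.5, z^k = -1.2022, u^k = 0.2364
Step 1: x-update.
Minimize 6*x^2 + 12*x + (0.5/2)*(x + 1.2022 + 0.2364)^2
FOC: (2*6 + 0.5)*x = -12 + 0.5*(-1.2022 - 0.2364)
x^{k+1} = -1.0175
Step 2: z-update.
Minimize 7*z^2 - 6*z + (0.5/2)*(-1.0175 - z + 0.2364)^2
FOC: (2*7 + 0.5)*z = 6 + 0.5*(-1.0175 + 0.2364)
z^{k+1} = 0.3869
Step 3: u-update.
u^{k+1} = 0.2364 - 1.0175 - 0.3869 = -1.168
Step 4: Primal residual = |-1.0175 - 0.3869| = 1.4044


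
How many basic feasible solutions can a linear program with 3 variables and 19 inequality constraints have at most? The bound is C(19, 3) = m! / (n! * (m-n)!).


Each vertex corresponds to some choice of n active constraints out of m, so the number of vertices is at most C(m, n) = m! / (n!(m-n)!).
m = 19, n = 3
Numerator: 19 * 18 * 17
Denominator: 3! = 6
C(19, 3) = 969


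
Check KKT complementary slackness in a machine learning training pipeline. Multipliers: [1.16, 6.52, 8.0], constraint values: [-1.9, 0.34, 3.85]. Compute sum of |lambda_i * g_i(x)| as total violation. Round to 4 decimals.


KKT complementary slackness check:
lambda_1 * g_1 = 1.16 * -1.9 = -2.204
lambda_2 * g_2 = 6.52 * 0.34 = 2.2168
lambda_3 * g_3 = 8.0 * 3.85 = 30.8
Total violation = 2.204 + 2.2168 + 30.8 = 35.2208


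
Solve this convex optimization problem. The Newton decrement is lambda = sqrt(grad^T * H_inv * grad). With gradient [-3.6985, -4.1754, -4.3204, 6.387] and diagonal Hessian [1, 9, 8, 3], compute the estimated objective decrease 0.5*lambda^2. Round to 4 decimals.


Step 1: H is diagonal, so H^(-1) * g = [-3.6985, -0.4639, -0.5401, 2.129].
Step 2: g^T H^(-1) g = sum_i g_i^2 / H_ii
  = (-3.6985)^2/1 + (-4.1754)^2/9 + (-4.3204)^2/8 + (6.387)^2/3
  = 13.6789 + 1.9371 + 2.3332 + 13.5979 = 31.5472
Step 3: Objective decrease = 0.5 * g^T H^(-1) g = 15.7736


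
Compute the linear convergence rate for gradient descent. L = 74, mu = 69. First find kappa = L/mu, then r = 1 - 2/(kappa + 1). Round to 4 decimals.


Step 1: Compute the condition number.
kappa = L/mu = 74/69 = 1.0725
Step 2: Compute the convergence rate.
r = 1 - 2/(kappa + 1) = 1 - 2*mu/(L + mu) = (L - mu)/(L + mu) = 5/143 = 0.035


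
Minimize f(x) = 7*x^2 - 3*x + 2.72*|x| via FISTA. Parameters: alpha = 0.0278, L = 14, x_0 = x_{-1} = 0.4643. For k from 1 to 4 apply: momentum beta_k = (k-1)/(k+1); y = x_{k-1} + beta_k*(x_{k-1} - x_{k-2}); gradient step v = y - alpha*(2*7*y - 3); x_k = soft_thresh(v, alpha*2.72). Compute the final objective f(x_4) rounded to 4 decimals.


FISTA on f(x) = 7*x^2 - 3*x + 2.72*|x|
L = 14, alpha = 0.0278
Iteration 1: beta = 0.0, y = 0.4643 + 0.0*(0.4643 - 0.4643) = 0.4643
  grad(y) = 3.5002, v = y - alpha*grad = 0.367
  prox(v) = soft_thresh(0.367, 0.0756) = 0.2914
Iteration 2: beta = 0.3333, y = 0.2914 + 0.3333*(0.2914 - 0.4643) = 0.2337
  grad(y) = 0.2723, v = y - alpha*grad = 0.2262
  prox(v) = soft_thresh(0.2262, 0.0756) = 0.1506
Iteration 3: beta = 0.5, y = 0.1506 + 0.5*(0.1506 - 0.2914) = 0.0801
  grad(y) = -1.8781, v = y - alpha*grad = 0.1323
  prox(v) = soft_thresh(0.1323, 0.0756) = 0.0567
Iteration 4: beta = 0.6, y = 0.0567 + 0.6*(0.0567 - 0.1506) = 0.0004
  grad(y) = -2.9938, v = y - alpha*grad = 0.0837
  prox(v) = soft_thresh(0.0837, 0.0756) = 0.0081
f(x_4) = 7*0.0081^2 - 3*0.0081 + 2.72*|0.0081| = -0.0018


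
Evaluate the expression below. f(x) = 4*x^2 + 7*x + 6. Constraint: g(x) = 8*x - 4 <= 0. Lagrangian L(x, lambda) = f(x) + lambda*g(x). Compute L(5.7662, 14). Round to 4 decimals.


Step 1: Evaluate f(x).
f(5.7662) = 4*5.7662^2 + 7*5.7662 + 6 = 179.3596
Step 2: Evaluate g(x).
g(5.7662) = 8*5.7662 - 4 = 42.1296
Step 3: Compute Lagrangian.
L = 179.3596 + 14*42.1296 = 769.174


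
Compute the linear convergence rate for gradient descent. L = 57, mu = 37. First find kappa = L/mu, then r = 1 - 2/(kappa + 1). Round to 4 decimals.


Step 1: Compute the condition number.
kappa = L/mu = 57/37 = 1.5405
Step 2: Compute the convergence rate.
r = 1 - 2/(kappa + 1) = 1 - 2*mu/(L + mu) = (L - mu)/(L + mu) = 20/94 = 0.2128


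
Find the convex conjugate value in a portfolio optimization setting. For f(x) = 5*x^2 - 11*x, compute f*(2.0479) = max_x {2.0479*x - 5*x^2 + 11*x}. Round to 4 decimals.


f*(y) = sup_x {y*x - a*x^2 - b*x} = sup_x {(y-b)*x - a*x^2}
FOC: (y - b) - 2a*x = 0 => x* = (y - b)/(2a)
x* = (2.0479 + 11)/(2*5) = 1.3048
f*(2.0479) = (y-b)^2/(4a) = (2.0479 + 11)^2/(4*5)
= 170.2477/20 = 8.5124


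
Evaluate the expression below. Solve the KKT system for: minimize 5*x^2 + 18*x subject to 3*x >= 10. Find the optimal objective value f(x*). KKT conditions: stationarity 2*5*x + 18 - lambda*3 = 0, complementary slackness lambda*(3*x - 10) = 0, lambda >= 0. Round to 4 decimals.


Step 1: Try lambda = 0 (constraint inactive).
x_unc = -18/(2*5) = -1.8
Check: 3*-1.8 = -5.4 < 10 -- violated!
Step 2: Constraint must be active: 3*x = 10
x* = 10/3 = 3.3333 (rounded; the exact value 10/3 is used below)
lambda = (2*5*(10/3) + 18)/3 = 17.1111
Step 3: Compute optimal value.
f(x*) = 5*(10/3)^2 + 18*(10/3) = 115.5556
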